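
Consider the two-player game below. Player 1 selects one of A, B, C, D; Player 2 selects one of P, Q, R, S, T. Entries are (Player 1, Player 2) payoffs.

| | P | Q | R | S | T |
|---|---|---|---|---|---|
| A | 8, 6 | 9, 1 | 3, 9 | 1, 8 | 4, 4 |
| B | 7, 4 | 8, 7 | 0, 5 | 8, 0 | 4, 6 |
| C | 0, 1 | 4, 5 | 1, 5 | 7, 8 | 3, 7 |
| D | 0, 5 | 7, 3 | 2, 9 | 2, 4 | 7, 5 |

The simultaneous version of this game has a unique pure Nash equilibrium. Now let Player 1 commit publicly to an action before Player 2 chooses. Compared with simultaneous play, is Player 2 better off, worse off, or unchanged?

Work backward from Player 2's decision.
- A → Player 2 plays R (best of 6, 1, 9, 8, 4); Player 1 gets 3.
- B → Player 2 plays Q (best of 4, 7, 5, 0, 6); Player 1 gets 8.
- C → Player 2 plays S (best of 1, 5, 5, 8, 7); Player 1 gets 7.
- D → Player 2 plays R (best of 5, 3, 9, 4, 5); Player 1 gets 2.
Maximizing over 3, 8, 7, 2, Player 1 chooses B. Subgame-perfect outcome: (B, Q) with payoffs (8, 7).
Under simultaneous play:
Player 1's best replies: P→A; Q→A; R→A; S→B; T→D.
Player 2's best replies: A→R; B→Q; C→S; D→R.
The unique mutual best reply is (A, R), giving (3, 9).
Player 2 earns 7 sequentially versus 9 at the Nash outcome: worse off.

worse off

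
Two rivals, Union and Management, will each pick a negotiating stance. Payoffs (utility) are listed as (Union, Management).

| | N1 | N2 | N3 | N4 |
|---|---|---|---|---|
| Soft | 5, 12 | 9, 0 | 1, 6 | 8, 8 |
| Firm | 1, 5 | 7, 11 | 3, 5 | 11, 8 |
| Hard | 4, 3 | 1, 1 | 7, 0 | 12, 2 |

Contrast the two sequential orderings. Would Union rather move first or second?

first

If Union leads: Management's best replies are Soft→N1, Firm→N2, Hard→N1; Union's induced payoffs 5, 7, 4; outcome (Firm, N2), payoffs (7, 11).
If Management leads: Union's best replies are N1→Soft, N2→Soft, N3→Hard, N4→Hard; Management's induced payoffs 12, 0, 0, 2; outcome (Soft, N1), payoffs (5, 12).
Union gets 7 moving first and 5 moving second, so Union prefers to move first.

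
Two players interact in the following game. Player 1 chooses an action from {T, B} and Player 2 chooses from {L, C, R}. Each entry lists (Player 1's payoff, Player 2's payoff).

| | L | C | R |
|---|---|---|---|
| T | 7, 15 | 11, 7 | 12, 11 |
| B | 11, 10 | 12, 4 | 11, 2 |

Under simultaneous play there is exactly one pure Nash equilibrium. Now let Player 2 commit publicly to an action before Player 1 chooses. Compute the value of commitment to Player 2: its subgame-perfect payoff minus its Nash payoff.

Backward induction with Player 2 moving first.
- L: BR = B, leader payoff 10.
- C: BR = B, leader payoff 4.
- R: BR = T, leader payoff 11.
Player 2's induced payoffs are 10, 4, 11, so Player 2 commits to R. Subgame-perfect outcome: (T, R) with payoffs (12, 11).
Under simultaneous play:
Player 1's best replies: L→B; C→B; R→T.
Player 2's best replies: T→L; B→L.
Only (B, L) has each player best-responding; Nash payoffs (11, 10).
Player 2's commitment gain: 11 − 10 = 1.

1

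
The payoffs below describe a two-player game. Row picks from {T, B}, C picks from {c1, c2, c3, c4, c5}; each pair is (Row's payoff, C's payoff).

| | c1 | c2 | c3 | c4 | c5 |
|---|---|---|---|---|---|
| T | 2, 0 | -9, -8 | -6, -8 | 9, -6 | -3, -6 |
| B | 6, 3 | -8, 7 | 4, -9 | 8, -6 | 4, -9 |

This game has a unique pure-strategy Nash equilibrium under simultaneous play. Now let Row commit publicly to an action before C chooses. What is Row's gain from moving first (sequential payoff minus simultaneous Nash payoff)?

10

Work backward from C's decision.
- T → C plays c1 (best of 0, -8, -8, -6, -6); Row gets 2.
- B → C plays c2 (best of 3, 7, -9, -6, -9); Row gets -8.
Row's induced payoffs are 2, -8, so Row commits to T. Subgame-perfect outcome: (T, c1) with payoffs (2, 0).
Now find the simultaneous Nash equilibrium.
Row's best replies: c1→B; c2→B; c3→B; c4→T; c5→B.
C's best replies: T→c1; B→c2.
Only (B, c2) has each player best-responding; Nash payoffs (-8, 7).
Row's commitment gain: 2 − -8 = 10.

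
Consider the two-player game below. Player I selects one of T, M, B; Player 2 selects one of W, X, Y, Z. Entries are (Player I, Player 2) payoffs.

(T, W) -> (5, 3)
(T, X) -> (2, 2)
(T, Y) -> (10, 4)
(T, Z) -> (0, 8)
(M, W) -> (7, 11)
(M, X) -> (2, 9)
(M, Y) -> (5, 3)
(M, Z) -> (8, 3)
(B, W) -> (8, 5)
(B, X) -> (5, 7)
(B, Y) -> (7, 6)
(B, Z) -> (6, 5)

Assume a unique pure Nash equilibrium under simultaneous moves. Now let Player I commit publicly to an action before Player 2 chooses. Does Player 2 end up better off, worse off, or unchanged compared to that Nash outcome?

better off

Solve by backward induction (Player I leads).
- T → Player 2 plays Z (best of 3, 2, 4, 8); Player I gets 0.
- M → Player 2 plays W (best of 11, 9, 3, 3); Player I gets 7.
- B → Player 2 plays X (best of 5, 7, 6, 5); Player I gets 5.
Maximizing over 0, 7, 5, Player I chooses M. Subgame-perfect outcome: (M, W) with payoffs (7, 11).
For the simultaneous game, intersect best replies.
Player I's best replies: W→B; X→B; Y→T; Z→M.
Player 2's best replies: T→Z; M→W; B→X.
Only (B, X) has each player best-responding; Nash payoffs (5, 7).
Player 2 earns 11 sequentially versus 7 at the Nash outcome: better off.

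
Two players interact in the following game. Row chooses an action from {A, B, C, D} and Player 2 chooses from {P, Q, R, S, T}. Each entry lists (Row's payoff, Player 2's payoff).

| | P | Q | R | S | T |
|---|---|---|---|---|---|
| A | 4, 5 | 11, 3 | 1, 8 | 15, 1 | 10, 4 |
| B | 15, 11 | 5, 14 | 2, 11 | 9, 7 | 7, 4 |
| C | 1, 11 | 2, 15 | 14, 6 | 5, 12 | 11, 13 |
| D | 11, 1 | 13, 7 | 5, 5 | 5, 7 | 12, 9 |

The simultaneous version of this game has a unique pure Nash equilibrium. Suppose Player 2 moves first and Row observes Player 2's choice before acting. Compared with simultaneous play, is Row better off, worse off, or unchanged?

better off

Work backward from Row's decision.
- P: BR = B, leader payoff 11.
- Q: BR = D, leader payoff 7.
- R: BR = C, leader payoff 6.
- S: BR = A, leader payoff 1.
- T: BR = D, leader payoff 9.
Player 2's induced payoffs are 11, 7, 6, 1, 9, so Player 2 commits to P. Subgame-perfect outcome: (B, P) with payoffs (15, 11).
Under simultaneous play:
Row's best replies: P→B; Q→D; R→C; S→A; T→D.
Player 2's best replies: A→R; B→Q; C→Q; D→T.
Only (D, T) has each player best-responding; Nash payoffs (12, 9).
Row earns 15 sequentially versus 12 at the Nash outcome: better off.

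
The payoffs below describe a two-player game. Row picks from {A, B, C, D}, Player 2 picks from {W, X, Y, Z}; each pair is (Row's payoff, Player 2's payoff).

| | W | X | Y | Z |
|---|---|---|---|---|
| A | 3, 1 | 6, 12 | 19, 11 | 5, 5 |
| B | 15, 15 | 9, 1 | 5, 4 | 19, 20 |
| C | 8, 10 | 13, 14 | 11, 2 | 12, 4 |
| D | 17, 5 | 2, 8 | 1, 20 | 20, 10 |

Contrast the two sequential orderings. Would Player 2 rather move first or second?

If Row leads: Player 2's best replies are A→X, B→Z, C→X, D→Y; Row's induced payoffs 6, 19, 13, 1; outcome (B, Z), payoffs (19, 20).
If Player 2 leads: Row's best replies are W→D, X→C, Y→A, Z→D; Player 2's induced payoffs 5, 14, 11, 10; outcome (C, X), payoffs (13, 14).
Player 2 gets 14 moving first and 20 moving second, so Player 2 prefers to move second.

second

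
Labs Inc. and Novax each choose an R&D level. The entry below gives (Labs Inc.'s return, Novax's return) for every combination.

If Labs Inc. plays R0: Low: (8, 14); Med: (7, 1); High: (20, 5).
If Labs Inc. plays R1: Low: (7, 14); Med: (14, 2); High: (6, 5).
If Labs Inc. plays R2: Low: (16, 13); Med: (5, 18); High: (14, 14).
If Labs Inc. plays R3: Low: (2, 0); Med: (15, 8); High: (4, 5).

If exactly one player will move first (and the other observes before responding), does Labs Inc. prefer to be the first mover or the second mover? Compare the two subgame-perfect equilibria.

If Labs Inc. leads: Novax's best replies are R0→Low, R1→Low, R2→Med, R3→Med; Labs Inc.'s induced payoffs 8, 7, 5, 15; outcome (R3, Med), payoffs (15, 8).
If Novax leads: Labs Inc.'s best replies are Low→R2, Med→R3, High→R0; Novax's induced payoffs 13, 8, 5; outcome (R2, Low), payoffs (16, 13).
Labs Inc. gets 15 moving first and 16 moving second, so Labs Inc. prefers to move second.

second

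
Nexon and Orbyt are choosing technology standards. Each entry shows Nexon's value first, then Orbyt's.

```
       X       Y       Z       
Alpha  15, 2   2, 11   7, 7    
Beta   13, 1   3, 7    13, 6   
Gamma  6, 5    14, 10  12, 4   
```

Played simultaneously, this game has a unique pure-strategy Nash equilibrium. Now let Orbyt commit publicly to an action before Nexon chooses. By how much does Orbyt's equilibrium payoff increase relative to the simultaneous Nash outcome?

0

Work backward from Nexon's decision.
- X: Nexon compares 15, 13, 6 and picks Alpha; Orbyt would get 2.
- Y: Nexon compares 2, 3, 14 and picks Gamma; Orbyt would get 10.
- Z: Nexon compares 7, 13, 12 and picks Beta; Orbyt would get 6.
Maximizing over 2, 10, 6, Orbyt chooses Y. Subgame-perfect outcome: (Gamma, Y) with payoffs (14, 10).
Under simultaneous play:
Nexon's best replies: X→Alpha; Y→Gamma; Z→Beta.
Orbyt's best replies: Alpha→Y; Beta→Y; Gamma→Y.
The unique mutual best reply is (Gamma, Y), giving (14, 10).
Orbyt's commitment gain: 10 − 10 = 0.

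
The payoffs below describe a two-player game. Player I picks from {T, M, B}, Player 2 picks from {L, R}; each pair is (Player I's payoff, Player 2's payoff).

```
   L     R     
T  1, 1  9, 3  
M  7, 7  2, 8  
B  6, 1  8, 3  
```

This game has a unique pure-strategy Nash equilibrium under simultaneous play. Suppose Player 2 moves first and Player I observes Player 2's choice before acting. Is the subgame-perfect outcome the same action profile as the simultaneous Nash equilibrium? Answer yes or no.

no

Backward induction with Player 2 moving first.
- L: Player I compares 1, 7, 6 and picks M; Player 2 would get 7.
- R: Player I compares 9, 2, 8 and picks T; Player 2 would get 3.
Maximizing over 7, 3, Player 2 chooses L. Subgame-perfect outcome: (M, L) with payoffs (7, 7).
For the simultaneous game, intersect best replies.
Player I's best replies: L→M; R→T.
Player 2's best replies: T→R; M→R; B→R.
The unique mutual best reply is (T, R), giving (9, 3).
Sequential outcome (M, L) differs from the Nash profile (T, R).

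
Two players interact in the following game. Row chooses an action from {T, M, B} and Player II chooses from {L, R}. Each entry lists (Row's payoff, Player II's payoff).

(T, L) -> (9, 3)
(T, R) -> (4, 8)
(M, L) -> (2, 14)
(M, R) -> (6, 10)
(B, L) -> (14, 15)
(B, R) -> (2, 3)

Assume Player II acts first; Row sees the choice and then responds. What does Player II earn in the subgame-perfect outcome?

15

Row best-responds to each possible Player II move:
- L: Row compares 9, 2, 14 and picks B; Player II would get 15.
- R: Row compares 4, 6, 2 and picks M; Player II would get 10.
Maximizing over 15, 10, Player II chooses L. Subgame-perfect outcome: (B, L) with payoffs (14, 15).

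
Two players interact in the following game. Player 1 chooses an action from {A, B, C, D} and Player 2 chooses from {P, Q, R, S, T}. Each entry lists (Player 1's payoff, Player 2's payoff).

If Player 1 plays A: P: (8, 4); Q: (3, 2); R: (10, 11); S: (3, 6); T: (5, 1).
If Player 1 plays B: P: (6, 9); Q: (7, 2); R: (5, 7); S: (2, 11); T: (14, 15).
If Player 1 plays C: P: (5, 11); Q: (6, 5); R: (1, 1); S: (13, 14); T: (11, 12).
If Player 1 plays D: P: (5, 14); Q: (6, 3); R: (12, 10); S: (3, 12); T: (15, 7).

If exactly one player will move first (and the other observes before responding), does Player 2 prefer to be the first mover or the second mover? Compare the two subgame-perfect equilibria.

If Player 1 leads: Player 2's best replies are A→R, B→T, C→S, D→P; Player 1's induced payoffs 10, 14, 13, 5; outcome (B, T), payoffs (14, 15).
If Player 2 leads: Player 1's best replies are P→A, Q→B, R→D, S→C, T→D; Player 2's induced payoffs 4, 2, 10, 14, 7; outcome (C, S), payoffs (13, 14).
Player 2 gets 14 moving first and 15 moving second, so Player 2 prefers to move second.

second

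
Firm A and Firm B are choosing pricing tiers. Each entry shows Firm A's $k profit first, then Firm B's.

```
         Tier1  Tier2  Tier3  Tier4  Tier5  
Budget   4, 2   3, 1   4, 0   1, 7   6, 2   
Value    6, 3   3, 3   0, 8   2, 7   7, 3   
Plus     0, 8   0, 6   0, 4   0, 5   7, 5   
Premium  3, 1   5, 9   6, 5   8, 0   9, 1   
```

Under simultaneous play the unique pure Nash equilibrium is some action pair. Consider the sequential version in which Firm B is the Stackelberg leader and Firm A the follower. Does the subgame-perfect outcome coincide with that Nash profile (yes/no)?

yes

Solve by backward induction (Firm B leads).
- Tier1 → Firm A plays Value (best of 4, 6, 0, 3); Firm B gets 3.
- Tier2 → Firm A plays Premium (best of 3, 3, 0, 5); Firm B gets 9.
- Tier3 → Firm A plays Premium (best of 4, 0, 0, 6); Firm B gets 5.
- Tier4 → Firm A plays Premium (best of 1, 2, 0, 8); Firm B gets 0.
- Tier5 → Firm A plays Premium (best of 6, 7, 7, 9); Firm B gets 1.
Firm B's induced payoffs are 3, 9, 5, 0, 1, so Firm B commits to Tier2. Subgame-perfect outcome: (Premium, Tier2) with payoffs (5, 9).
Under simultaneous play:
Firm A's best replies: Tier1→Value; Tier2→Premium; Tier3→Premium; Tier4→Premium; Tier5→Premium.
Firm B's best replies: Budget→Tier4; Value→Tier3; Plus→Tier1; Premium→Tier2.
Only (Premium, Tier2) has each player best-responding; Nash payoffs (5, 9).
Sequential outcome (Premium, Tier2) coincides with the Nash profile (Premium, Tier2).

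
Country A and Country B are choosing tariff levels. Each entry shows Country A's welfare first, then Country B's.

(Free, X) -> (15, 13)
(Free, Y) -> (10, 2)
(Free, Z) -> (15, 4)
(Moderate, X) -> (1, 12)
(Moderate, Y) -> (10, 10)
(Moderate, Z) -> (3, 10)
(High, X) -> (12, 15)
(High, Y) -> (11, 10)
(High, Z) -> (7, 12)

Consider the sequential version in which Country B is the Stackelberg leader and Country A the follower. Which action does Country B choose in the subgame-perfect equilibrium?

Country A best-responds to each possible Country B move:
- X: BR = Free, leader payoff 13.
- Y: BR = High, leader payoff 10.
- Z: BR = Free, leader payoff 4.
Among 13, 10, 4, the best is 13 at X. Subgame-perfect outcome: (Free, X) with payoffs (15, 13).

X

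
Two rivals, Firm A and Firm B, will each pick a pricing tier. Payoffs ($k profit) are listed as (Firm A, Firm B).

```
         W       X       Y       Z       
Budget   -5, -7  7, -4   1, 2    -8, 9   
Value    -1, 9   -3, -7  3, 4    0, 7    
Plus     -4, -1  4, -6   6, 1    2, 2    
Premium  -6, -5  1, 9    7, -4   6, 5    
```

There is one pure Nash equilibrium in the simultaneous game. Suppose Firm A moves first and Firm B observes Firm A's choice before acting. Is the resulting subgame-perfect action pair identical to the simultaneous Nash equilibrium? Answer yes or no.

no

Backward induction with Firm A moving first.
- Budget: Firm B compares -7, -4, 2, 9 and picks Z; Firm A would get -8.
- Value: Firm B compares 9, -7, 4, 7 and picks W; Firm A would get -1.
- Plus: Firm B compares -1, -6, 1, 2 and picks Z; Firm A would get 2.
- Premium: Firm B compares -5, 9, -4, 5 and picks X; Firm A would get 1.
Maximizing over -8, -1, 2, 1, Firm A chooses Plus. Subgame-perfect outcome: (Plus, Z) with payoffs (2, 2).
Under simultaneous play:
Firm A's best replies: W→Value; X→Budget; Y→Premium; Z→Premium.
Firm B's best replies: Budget→Z; Value→W; Plus→Z; Premium→X.
The unique mutual best reply is (Value, W), giving (-1, 9).
Sequential outcome (Plus, Z) differs from the Nash profile (Value, W).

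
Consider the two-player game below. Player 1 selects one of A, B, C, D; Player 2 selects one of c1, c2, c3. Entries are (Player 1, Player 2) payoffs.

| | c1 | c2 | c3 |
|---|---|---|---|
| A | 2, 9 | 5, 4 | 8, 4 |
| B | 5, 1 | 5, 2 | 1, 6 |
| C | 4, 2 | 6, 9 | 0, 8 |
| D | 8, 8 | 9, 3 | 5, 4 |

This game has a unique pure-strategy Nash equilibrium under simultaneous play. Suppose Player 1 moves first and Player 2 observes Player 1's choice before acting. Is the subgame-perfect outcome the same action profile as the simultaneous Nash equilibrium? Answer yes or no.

yes

Backward induction with Player 1 moving first.
- A: BR = c1, leader payoff 2.
- B: BR = c3, leader payoff 1.
- C: BR = c2, leader payoff 6.
- D: BR = c1, leader payoff 8.
Maximizing over 2, 1, 6, 8, Player 1 chooses D. Subgame-perfect outcome: (D, c1) with payoffs (8, 8).
Under simultaneous play:
Player 1's best replies: c1→D; c2→D; c3→A.
Player 2's best replies: A→c1; B→c3; C→c2; D→c1.
The unique mutual best reply is (D, c1), giving (8, 8).
Sequential outcome (D, c1) coincides with the Nash profile (D, c1).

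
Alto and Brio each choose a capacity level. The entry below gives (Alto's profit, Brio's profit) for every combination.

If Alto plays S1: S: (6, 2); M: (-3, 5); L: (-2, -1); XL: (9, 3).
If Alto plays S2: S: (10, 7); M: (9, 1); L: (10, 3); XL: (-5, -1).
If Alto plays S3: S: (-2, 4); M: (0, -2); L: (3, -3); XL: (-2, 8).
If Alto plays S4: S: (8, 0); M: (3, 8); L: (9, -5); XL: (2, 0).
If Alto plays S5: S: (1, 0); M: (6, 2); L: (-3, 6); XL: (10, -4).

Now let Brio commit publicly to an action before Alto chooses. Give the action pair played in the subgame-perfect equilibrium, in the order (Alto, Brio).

Solve by backward induction (Brio leads).
- S: Alto compares 6, 10, -2, 8, 1 and picks S2; Brio would get 7.
- M: Alto compares -3, 9, 0, 3, 6 and picks S2; Brio would get 1.
- L: Alto compares -2, 10, 3, 9, -3 and picks S2; Brio would get 3.
- XL: Alto compares 9, -5, -2, 2, 10 and picks S5; Brio would get -4.
Maximizing over 7, 1, 3, -4, Brio chooses S. Subgame-perfect outcome: (S2, S) with payoffs (10, 7).

(S2, S)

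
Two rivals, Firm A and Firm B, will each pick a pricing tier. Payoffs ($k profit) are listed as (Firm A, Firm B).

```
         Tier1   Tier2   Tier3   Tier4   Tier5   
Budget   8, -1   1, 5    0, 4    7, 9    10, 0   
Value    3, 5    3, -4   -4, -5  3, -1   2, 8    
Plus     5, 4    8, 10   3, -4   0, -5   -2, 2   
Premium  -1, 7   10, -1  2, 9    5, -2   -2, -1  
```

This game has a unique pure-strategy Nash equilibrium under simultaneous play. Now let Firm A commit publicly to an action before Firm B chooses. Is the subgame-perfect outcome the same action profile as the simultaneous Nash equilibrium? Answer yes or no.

no

Solve by backward induction (Firm A leads).
- Budget: Firm B compares -1, 5, 4, 9, 0 and picks Tier4; Firm A would get 7.
- Value: Firm B compares 5, -4, -5, -1, 8 and picks Tier5; Firm A would get 2.
- Plus: Firm B compares 4, 10, -4, -5, 2 and picks Tier2; Firm A would get 8.
- Premium: Firm B compares 7, -1, 9, -2, -1 and picks Tier3; Firm A would get 2.
Firm A's induced payoffs are 7, 2, 8, 2, so Firm A commits to Plus. Subgame-perfect outcome: (Plus, Tier2) with payoffs (8, 10).
Under simultaneous play:
Firm A's best replies: Tier1→Budget; Tier2→Premium; Tier3→Plus; Tier4→Budget; Tier5→Budget.
Firm B's best replies: Budget→Tier4; Value→Tier5; Plus→Tier2; Premium→Tier3.
The unique mutual best reply is (Budget, Tier4), giving (7, 9).
Sequential outcome (Plus, Tier2) differs from the Nash profile (Budget, Tier4).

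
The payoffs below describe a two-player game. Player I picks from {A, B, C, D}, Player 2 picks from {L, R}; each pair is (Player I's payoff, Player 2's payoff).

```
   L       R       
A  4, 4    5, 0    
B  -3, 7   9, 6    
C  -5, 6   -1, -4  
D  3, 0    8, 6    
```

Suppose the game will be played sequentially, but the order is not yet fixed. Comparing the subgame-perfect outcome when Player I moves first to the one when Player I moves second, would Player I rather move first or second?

If Player I leads: Player 2's best replies are A→L, B→L, C→L, D→R; Player I's induced payoffs 4, -3, -5, 8; outcome (D, R), payoffs (8, 6).
If Player 2 leads: Player I's best replies are L→A, R→B; Player 2's induced payoffs 4, 6; outcome (B, R), payoffs (9, 6).
Player I gets 8 moving first and 9 moving second, so Player I prefers to move second.

second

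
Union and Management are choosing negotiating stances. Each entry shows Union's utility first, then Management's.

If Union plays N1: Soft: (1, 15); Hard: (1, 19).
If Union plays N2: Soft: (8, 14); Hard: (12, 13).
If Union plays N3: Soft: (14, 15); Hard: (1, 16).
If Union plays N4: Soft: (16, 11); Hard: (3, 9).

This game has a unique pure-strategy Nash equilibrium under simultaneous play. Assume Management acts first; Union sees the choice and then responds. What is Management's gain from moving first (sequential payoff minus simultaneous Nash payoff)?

Union best-responds to each possible Management move:
- Soft: Union compares 1, 8, 14, 16 and picks N4; Management would get 11.
- Hard: Union compares 1, 12, 1, 3 and picks N2; Management would get 13.
Among 11, 13, the best is 13 at Hard. Subgame-perfect outcome: (N2, Hard) with payoffs (12, 13).
Under simultaneous play:
Union's best replies: Soft→N4; Hard→N2.
Management's best replies: N1→Hard; N2→Soft; N3→Hard; N4→Soft.
The unique mutual best reply is (N4, Soft), giving (16, 11).
Management's commitment gain: 13 − 11 = 2.

2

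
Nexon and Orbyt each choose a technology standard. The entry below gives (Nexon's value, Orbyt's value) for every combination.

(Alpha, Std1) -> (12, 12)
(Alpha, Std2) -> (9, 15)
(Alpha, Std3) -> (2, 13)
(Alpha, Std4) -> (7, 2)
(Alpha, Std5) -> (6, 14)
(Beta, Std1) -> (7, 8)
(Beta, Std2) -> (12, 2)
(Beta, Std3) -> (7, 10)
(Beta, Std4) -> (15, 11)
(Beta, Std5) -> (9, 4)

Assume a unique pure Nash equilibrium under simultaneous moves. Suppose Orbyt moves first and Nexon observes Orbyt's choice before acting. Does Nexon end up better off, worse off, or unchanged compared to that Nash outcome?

worse off

Nexon best-responds to each possible Orbyt move:
- Std1: BR = Alpha, leader payoff 12.
- Std2: BR = Beta, leader payoff 2.
- Std3: BR = Beta, leader payoff 10.
- Std4: BR = Beta, leader payoff 11.
- Std5: BR = Beta, leader payoff 4.
Orbyt's induced payoffs are 12, 2, 10, 11, 4, so Orbyt commits to Std1. Subgame-perfect outcome: (Alpha, Std1) with payoffs (12, 12).
For the simultaneous game, intersect best replies.
Nexon's best replies: Std1→Alpha; Std2→Beta; Std3→Beta; Std4→Beta; Std5→Beta.
Orbyt's best replies: Alpha→Std2; Beta→Std4.
Only (Beta, Std4) has each player best-responding; Nash payoffs (15, 11).
Nexon earns 12 sequentially versus 15 at the Nash outcome: worse off.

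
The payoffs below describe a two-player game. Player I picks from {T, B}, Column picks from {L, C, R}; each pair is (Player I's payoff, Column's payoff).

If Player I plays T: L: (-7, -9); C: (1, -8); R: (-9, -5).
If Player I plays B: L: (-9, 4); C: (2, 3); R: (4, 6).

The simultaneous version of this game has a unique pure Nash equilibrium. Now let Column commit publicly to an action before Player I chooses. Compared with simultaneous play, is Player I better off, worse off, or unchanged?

Work backward from Player I's decision.
- L → Player I plays T (best of -7, -9); Column gets -9.
- C → Player I plays B (best of 1, 2); Column gets 3.
- R → Player I plays B (best of -9, 4); Column gets 6.
Maximizing over -9, 3, 6, Column chooses R. Subgame-perfect outcome: (B, R) with payoffs (4, 6).
For the simultaneous game, intersect best replies.
Player I's best replies: L→T; C→B; R→B.
Column's best replies: T→R; B→R.
The unique mutual best reply is (B, R), giving (4, 6).
Player I earns 4 sequentially versus 4 at the Nash outcome: unchanged.

unchanged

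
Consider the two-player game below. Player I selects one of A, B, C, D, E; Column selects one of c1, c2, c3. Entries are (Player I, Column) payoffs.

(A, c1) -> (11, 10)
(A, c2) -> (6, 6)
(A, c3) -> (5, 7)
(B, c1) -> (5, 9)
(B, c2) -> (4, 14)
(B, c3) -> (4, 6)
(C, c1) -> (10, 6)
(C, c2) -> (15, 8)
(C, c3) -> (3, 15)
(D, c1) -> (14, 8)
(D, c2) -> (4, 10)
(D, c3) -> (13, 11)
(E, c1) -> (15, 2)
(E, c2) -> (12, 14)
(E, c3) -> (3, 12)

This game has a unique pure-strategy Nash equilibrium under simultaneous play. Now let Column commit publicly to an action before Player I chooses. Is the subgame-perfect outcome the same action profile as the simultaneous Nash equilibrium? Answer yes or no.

Player I best-responds to each possible Column move:
- c1: BR = E, leader payoff 2.
- c2: BR = C, leader payoff 8.
- c3: BR = D, leader payoff 11.
Among 2, 8, 11, the best is 11 at c3. Subgame-perfect outcome: (D, c3) with payoffs (13, 11).
Now find the simultaneous Nash equilibrium.
Player I's best replies: c1→E; c2→C; c3→D.
Column's best replies: A→c1; B→c2; C→c3; D→c3; E→c2.
Only (D, c3) has each player best-responding; Nash payoffs (13, 11).
Sequential outcome (D, c3) coincides with the Nash profile (D, c3).

yes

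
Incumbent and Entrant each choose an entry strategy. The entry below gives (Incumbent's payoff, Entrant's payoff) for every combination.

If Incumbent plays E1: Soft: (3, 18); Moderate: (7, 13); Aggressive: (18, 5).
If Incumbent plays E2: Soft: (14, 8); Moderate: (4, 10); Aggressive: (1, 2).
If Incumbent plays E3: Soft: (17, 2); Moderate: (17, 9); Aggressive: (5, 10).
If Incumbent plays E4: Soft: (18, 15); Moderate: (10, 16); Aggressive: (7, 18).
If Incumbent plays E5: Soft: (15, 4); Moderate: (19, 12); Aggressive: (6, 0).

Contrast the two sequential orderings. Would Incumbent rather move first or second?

If Incumbent leads: Entrant's best replies are E1→Soft, E2→Moderate, E3→Aggressive, E4→Aggressive, E5→Moderate; Incumbent's induced payoffs 3, 4, 5, 7, 19; outcome (E5, Moderate), payoffs (19, 12).
If Entrant leads: Incumbent's best replies are Soft→E4, Moderate→E5, Aggressive→E1; Entrant's induced payoffs 15, 12, 5; outcome (E4, Soft), payoffs (18, 15).
Incumbent gets 19 moving first and 18 moving second, so Incumbent prefers to move first.

first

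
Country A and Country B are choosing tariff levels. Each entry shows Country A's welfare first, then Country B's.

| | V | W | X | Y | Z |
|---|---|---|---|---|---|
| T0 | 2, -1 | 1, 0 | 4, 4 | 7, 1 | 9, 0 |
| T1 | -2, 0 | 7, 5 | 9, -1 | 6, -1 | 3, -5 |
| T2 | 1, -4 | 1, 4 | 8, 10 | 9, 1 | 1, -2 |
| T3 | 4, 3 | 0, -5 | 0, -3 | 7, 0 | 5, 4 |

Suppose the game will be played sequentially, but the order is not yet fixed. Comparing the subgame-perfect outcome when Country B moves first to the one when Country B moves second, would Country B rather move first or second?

second

If Country A leads: Country B's best replies are T0→X, T1→W, T2→X, T3→Z; Country A's induced payoffs 4, 7, 8, 5; outcome (T2, X), payoffs (8, 10).
If Country B leads: Country A's best replies are V→T3, W→T1, X→T1, Y→T2, Z→T0; Country B's induced payoffs 3, 5, -1, 1, 0; outcome (T1, W), payoffs (7, 5).
Country B gets 5 moving first and 10 moving second, so Country B prefers to move second.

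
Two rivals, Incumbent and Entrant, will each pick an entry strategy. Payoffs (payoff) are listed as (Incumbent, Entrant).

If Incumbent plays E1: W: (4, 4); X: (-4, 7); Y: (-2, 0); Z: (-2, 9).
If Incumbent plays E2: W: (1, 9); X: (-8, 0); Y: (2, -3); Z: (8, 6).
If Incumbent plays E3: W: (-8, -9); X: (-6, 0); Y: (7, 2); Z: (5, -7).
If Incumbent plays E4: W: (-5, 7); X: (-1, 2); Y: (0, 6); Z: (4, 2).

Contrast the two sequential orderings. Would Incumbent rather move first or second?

second

If Incumbent leads: Entrant's best replies are E1→Z, E2→W, E3→Y, E4→W; Incumbent's induced payoffs -2, 1, 7, -5; outcome (E3, Y), payoffs (7, 2).
If Entrant leads: Incumbent's best replies are W→E1, X→E4, Y→E3, Z→E2; Entrant's induced payoffs 4, 2, 2, 6; outcome (E2, Z), payoffs (8, 6).
Incumbent gets 7 moving first and 8 moving second, so Incumbent prefers to move second.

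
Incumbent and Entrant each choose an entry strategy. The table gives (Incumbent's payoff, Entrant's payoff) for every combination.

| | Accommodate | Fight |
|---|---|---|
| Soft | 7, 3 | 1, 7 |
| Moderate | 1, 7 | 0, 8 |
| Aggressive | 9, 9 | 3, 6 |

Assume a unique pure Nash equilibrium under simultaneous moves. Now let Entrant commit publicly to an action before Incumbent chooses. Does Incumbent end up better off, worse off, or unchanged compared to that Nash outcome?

Work backward from Incumbent's decision.
- Accommodate: Incumbent compares 7, 1, 9 and picks Aggressive; Entrant would get 9.
- Fight: Incumbent compares 1, 0, 3 and picks Aggressive; Entrant would get 6.
Maximizing over 9, 6, Entrant chooses Accommodate. Subgame-perfect outcome: (Aggressive, Accommodate) with payoffs (9, 9).
Now find the simultaneous Nash equilibrium.
Incumbent's best replies: Accommodate→Aggressive; Fight→Aggressive.
Entrant's best replies: Soft→Fight; Moderate→Fight; Aggressive→Accommodate.
Only (Aggressive, Accommodate) has each player best-responding; Nash payoffs (9, 9).
Incumbent earns 9 sequentially versus 9 at the Nash outcome: unchanged.

unchanged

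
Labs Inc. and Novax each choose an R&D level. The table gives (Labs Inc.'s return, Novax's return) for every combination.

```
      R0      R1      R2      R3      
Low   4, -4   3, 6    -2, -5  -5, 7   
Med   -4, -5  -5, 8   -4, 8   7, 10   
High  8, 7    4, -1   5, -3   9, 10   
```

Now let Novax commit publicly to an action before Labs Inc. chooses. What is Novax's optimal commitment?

R3

Solve by backward induction (Novax leads).
- R0: Labs Inc. compares 4, -4, 8 and picks High; Novax would get 7.
- R1: Labs Inc. compares 3, -5, 4 and picks High; Novax would get -1.
- R2: Labs Inc. compares -2, -4, 5 and picks High; Novax would get -3.
- R3: Labs Inc. compares -5, 7, 9 and picks High; Novax would get 10.
Novax's induced payoffs are 7, -1, -3, 10, so Novax commits to R3. Subgame-perfect outcome: (High, R3) with payoffs (9, 10).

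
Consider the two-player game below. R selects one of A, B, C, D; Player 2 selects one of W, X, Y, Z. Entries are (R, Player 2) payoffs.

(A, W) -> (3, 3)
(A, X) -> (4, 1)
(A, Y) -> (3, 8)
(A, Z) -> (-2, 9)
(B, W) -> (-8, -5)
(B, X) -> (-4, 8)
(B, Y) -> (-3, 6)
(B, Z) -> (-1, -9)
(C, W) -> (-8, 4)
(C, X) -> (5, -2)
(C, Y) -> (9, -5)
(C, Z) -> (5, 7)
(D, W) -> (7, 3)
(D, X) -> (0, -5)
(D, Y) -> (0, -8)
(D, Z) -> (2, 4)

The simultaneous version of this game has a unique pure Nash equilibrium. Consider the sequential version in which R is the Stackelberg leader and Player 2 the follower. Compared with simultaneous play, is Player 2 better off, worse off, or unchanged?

unchanged

Player 2 best-responds to each possible R move:
- A: Player 2 compares 3, 1, 8, 9 and picks Z; R would get -2.
- B: Player 2 compares -5, 8, 6, -9 and picks X; R would get -4.
- C: Player 2 compares 4, -2, -5, 7 and picks Z; R would get 5.
- D: Player 2 compares 3, -5, -8, 4 and picks Z; R would get 2.
Maximizing over -2, -4, 5, 2, R chooses C. Subgame-perfect outcome: (C, Z) with payoffs (5, 7).
Under simultaneous play:
R's best replies: W→D; X→C; Y→C; Z→C.
Player 2's best replies: A→Z; B→X; C→Z; D→Z.
The unique mutual best reply is (C, Z), giving (5, 7).
Player 2 earns 7 sequentially versus 7 at the Nash outcome: unchanged.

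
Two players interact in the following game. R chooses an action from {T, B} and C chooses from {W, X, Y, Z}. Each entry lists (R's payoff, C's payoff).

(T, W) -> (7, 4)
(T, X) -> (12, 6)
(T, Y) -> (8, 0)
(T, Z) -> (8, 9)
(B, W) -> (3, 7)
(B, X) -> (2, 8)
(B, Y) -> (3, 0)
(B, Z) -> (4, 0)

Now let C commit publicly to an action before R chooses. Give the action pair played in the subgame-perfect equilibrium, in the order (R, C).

R best-responds to each possible C move:
- W: BR = T, leader payoff 4.
- X: BR = T, leader payoff 6.
- Y: BR = T, leader payoff 0.
- Z: BR = T, leader payoff 9.
Maximizing over 4, 6, 0, 9, C chooses Z. Subgame-perfect outcome: (T, Z) with payoffs (8, 9).

(T, Z)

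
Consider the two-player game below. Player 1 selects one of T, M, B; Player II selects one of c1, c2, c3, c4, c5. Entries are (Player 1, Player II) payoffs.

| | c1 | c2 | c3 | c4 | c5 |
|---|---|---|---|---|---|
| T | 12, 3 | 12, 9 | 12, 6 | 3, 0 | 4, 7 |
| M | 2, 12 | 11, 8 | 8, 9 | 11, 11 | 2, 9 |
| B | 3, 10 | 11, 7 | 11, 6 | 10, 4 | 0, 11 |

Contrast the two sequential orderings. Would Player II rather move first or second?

If Player 1 leads: Player II's best replies are T→c2, M→c1, B→c5; Player 1's induced payoffs 12, 2, 0; outcome (T, c2), payoffs (12, 9).
If Player II leads: Player 1's best replies are c1→T, c2→T, c3→T, c4→M, c5→T; Player II's induced payoffs 3, 9, 6, 11, 7; outcome (M, c4), payoffs (11, 11).
Player II gets 11 moving first and 9 moving second, so Player II prefers to move first.

first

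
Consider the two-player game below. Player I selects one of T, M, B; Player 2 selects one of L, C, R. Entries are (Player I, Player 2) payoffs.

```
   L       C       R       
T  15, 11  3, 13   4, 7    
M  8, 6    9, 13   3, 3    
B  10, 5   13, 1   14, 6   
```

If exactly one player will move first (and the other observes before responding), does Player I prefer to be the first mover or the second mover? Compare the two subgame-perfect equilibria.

If Player I leads: Player 2's best replies are T→C, M→C, B→R; Player I's induced payoffs 3, 9, 14; outcome (B, R), payoffs (14, 6).
If Player 2 leads: Player I's best replies are L→T, C→B, R→B; Player 2's induced payoffs 11, 1, 6; outcome (T, L), payoffs (15, 11).
Player I gets 14 moving first and 15 moving second, so Player I prefers to move second.

second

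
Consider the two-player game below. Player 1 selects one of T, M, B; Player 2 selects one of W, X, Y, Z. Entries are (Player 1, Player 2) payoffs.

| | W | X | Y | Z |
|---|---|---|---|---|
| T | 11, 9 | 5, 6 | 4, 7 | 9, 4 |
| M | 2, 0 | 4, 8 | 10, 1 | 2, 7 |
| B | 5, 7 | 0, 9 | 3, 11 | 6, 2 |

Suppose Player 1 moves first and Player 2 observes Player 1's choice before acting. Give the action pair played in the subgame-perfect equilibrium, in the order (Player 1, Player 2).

Solve by backward induction (Player 1 leads).
- T: BR = W, leader payoff 11.
- M: BR = X, leader payoff 4.
- B: BR = Y, leader payoff 3.
Among 11, 4, 3, the best is 11 at T. Subgame-perfect outcome: (T, W) with payoffs (11, 9).

(T, W)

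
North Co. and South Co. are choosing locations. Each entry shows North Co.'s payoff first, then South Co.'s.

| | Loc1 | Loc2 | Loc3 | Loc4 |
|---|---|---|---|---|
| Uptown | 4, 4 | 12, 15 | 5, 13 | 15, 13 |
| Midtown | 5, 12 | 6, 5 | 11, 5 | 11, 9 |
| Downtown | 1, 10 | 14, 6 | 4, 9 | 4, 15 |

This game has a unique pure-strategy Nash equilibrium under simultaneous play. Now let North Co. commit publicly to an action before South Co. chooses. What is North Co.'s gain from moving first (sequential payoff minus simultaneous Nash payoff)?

Solve by backward induction (North Co. leads).
- Uptown: BR = Loc2, leader payoff 12.
- Midtown: BR = Loc1, leader payoff 5.
- Downtown: BR = Loc4, leader payoff 4.
Among 12, 5, 4, the best is 12 at Uptown. Subgame-perfect outcome: (Uptown, Loc2) with payoffs (12, 15).
Now find the simultaneous Nash equilibrium.
North Co.'s best replies: Loc1→Midtown; Loc2→Downtown; Loc3→Midtown; Loc4→Uptown.
South Co.'s best replies: Uptown→Loc2; Midtown→Loc1; Downtown→Loc4.
The unique mutual best reply is (Midtown, Loc1), giving (5, 12).
North Co.'s commitment gain: 12 − 5 = 7.

7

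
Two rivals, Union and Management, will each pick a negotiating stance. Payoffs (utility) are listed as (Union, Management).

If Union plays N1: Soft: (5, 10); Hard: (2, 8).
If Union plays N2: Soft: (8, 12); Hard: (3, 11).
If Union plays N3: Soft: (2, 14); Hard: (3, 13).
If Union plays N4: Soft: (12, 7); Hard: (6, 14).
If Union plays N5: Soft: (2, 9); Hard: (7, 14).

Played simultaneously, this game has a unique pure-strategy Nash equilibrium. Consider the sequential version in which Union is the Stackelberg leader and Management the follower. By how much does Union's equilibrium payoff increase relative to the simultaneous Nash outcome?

1

Management best-responds to each possible Union move:
- N1: Management compares 10, 8 and picks Soft; Union would get 5.
- N2: Management compares 12, 11 and picks Soft; Union would get 8.
- N3: Management compares 14, 13 and picks Soft; Union would get 2.
- N4: Management compares 7, 14 and picks Hard; Union would get 6.
- N5: Management compares 9, 14 and picks Hard; Union would get 7.
Maximizing over 5, 8, 2, 6, 7, Union chooses N2. Subgame-perfect outcome: (N2, Soft) with payoffs (8, 12).
For the simultaneous game, intersect best replies.
Union's best replies: Soft→N4; Hard→N5.
Management's best replies: N1→Soft; N2→Soft; N3→Soft; N4→Hard; N5→Hard.
The unique mutual best reply is (N5, Hard), giving (7, 14).
Union's commitment gain: 8 − 7 = 1.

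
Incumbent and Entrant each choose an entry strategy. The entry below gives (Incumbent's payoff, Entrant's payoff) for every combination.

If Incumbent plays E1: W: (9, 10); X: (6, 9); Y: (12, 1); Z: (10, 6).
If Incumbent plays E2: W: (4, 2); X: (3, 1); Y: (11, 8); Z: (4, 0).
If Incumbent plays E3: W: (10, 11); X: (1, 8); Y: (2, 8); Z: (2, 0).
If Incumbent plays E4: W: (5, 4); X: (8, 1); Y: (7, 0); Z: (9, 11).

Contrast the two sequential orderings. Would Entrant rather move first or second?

first

If Incumbent leads: Entrant's best replies are E1→W, E2→Y, E3→W, E4→Z; Incumbent's induced payoffs 9, 11, 10, 9; outcome (E2, Y), payoffs (11, 8).
If Entrant leads: Incumbent's best replies are W→E3, X→E4, Y→E1, Z→E1; Entrant's induced payoffs 11, 1, 1, 6; outcome (E3, W), payoffs (10, 11).
Entrant gets 11 moving first and 8 moving second, so Entrant prefers to move first.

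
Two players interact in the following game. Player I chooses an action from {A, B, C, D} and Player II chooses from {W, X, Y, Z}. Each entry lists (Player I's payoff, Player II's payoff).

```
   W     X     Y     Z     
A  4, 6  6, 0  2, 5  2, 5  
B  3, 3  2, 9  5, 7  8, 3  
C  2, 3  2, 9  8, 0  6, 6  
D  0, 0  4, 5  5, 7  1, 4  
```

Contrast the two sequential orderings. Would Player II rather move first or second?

second

If Player I leads: Player II's best replies are A→W, B→X, C→X, D→Y; Player I's induced payoffs 4, 2, 2, 5; outcome (D, Y), payoffs (5, 7).
If Player II leads: Player I's best replies are W→A, X→A, Y→C, Z→B; Player II's induced payoffs 6, 0, 0, 3; outcome (A, W), payoffs (4, 6).
Player II gets 6 moving first and 7 moving second, so Player II prefers to move second.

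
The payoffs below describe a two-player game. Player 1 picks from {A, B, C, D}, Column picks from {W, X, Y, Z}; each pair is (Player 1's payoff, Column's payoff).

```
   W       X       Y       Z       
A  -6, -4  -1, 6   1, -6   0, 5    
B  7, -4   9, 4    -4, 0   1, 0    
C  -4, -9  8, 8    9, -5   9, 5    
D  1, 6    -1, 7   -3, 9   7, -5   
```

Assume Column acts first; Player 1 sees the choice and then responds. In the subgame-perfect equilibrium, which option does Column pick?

Solve by backward induction (Column leads).
- W: Player 1 compares -6, 7, -4, 1 and picks B; Column would get -4.
- X: Player 1 compares -1, 9, 8, -1 and picks B; Column would get 4.
- Y: Player 1 compares 1, -4, 9, -3 and picks C; Column would get -5.
- Z: Player 1 compares 0, 1, 9, 7 and picks C; Column would get 5.
Column's induced payoffs are -4, 4, -5, 5, so Column commits to Z. Subgame-perfect outcome: (C, Z) with payoffs (9, 5).

Z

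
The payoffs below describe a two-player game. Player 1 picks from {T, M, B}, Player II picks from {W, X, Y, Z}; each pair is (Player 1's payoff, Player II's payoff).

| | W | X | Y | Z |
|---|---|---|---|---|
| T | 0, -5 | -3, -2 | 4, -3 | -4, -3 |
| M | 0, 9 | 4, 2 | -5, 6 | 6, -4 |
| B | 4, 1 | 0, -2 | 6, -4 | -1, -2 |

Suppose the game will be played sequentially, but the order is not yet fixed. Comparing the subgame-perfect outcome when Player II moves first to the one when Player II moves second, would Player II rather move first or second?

If Player 1 leads: Player II's best replies are T→X, M→W, B→W; Player 1's induced payoffs -3, 0, 4; outcome (B, W), payoffs (4, 1).
If Player II leads: Player 1's best replies are W→B, X→M, Y→B, Z→M; Player II's induced payoffs 1, 2, -4, -4; outcome (M, X), payoffs (4, 2).
Player II gets 2 moving first and 1 moving second, so Player II prefers to move first.

first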